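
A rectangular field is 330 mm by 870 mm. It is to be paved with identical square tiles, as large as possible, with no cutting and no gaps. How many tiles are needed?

Tile side = gcd(330, 870).
330 = 2 × 3 × 5 × 11
870 = 2 × 3 × 5 × 29
gcd(330, 870) = 2 × 3 × 5 = 30.
Tiles: (330/30) × (870/30) = 11 × 29 = 319.

319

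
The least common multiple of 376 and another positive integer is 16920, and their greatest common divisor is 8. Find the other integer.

gcd × lcm = product of the two integers, so the other integer is (8 × 16920) / 376 = 360.

360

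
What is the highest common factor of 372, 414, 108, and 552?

6

372 = 2^2 × 3 × 31
414 = 2 × 3^2 × 23
108 = 2^2 × 3^3
552 = 2^3 × 3 × 23
gcd(372, 414, 108, 552) = 2 × 3 = 6.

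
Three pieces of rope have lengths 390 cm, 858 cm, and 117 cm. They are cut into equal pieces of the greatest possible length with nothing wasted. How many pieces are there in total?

35

Piece length = gcd(390, 858, 117).
390 = 2 × 3 × 5 × 13
858 = 2 × 3 × 11 × 13
117 = 3^2 × 13
gcd(390, 858, 117) = 3 × 13 = 39.
Total pieces = 390/39 + 858/39 + 117/39 = 10 + 22 + 3 = 35.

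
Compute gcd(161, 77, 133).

161 = 7 × 23
77 = 7 × 11
133 = 7 × 19
gcd(161, 77, 133) = 7.

7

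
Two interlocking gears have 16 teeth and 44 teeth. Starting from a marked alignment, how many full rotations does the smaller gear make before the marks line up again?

11 rotations

All finish a whole number of cycles simultaneously at t = LCM of the periods.
16 = 2^4
44 = 2^2 × 11
LCM(16, 44) = 2^4 × 11 = 176.
Rotations for period 16: 176 / 16 = 11.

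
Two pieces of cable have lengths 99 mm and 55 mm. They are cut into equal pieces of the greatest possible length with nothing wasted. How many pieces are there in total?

14

Piece length = gcd(99, 55).
99 = 3^2 × 11
55 = 5 × 11
gcd(99, 55) = 11.
Total pieces = 99/11 + 55/11 = 9 + 5 = 14.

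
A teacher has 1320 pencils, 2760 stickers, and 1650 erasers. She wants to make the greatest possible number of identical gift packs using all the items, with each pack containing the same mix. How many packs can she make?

The pack count must divide each quantity, so the greatest is gcd(1320, 2760, 1650).
1320 = 2^3 × 3 × 5 × 11
2760 = 2^3 × 3 × 5 × 23
1650 = 2 × 3 × 5^2 × 11
gcd(1320, 2760, 1650) = 2 × 3 × 5 = 30.

30 packs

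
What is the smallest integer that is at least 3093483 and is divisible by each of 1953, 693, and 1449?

3458763

The integer must be a common multiple of 1953, 693, and 1449, so a multiple of their LCM.
1953 = 3^2 × 7 × 31
693 = 3^2 × 7 × 11
1449 = 3^2 × 7 × 23
LCM(1953, 693, 1449) = 3^2 × 7 × 11 × 23 × 31 = 494109.
Smallest multiple of 494109 that is ≥ 3093483: ⌈3093483/494109⌉ × 494109 = 7 × 494109 = 3458763.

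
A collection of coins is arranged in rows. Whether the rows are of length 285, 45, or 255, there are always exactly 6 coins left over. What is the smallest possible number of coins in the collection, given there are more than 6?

14541

N − 6 must be a common multiple of 285, 45, and 255.
285 = 3 × 5 × 19
45 = 3^2 × 5
255 = 3 × 5 × 17
LCM(285, 45, 255) = 3^2 × 5 × 17 × 19 = 14535.
Smallest N > 6 is LCM + 6 = 14535 + 6 = 14541.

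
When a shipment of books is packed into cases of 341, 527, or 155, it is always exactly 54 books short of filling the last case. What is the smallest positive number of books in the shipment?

Being 54 short of a full case of size k means N ≡ −54 (mod k), i.e. N + 54 is a multiple of each size.
341 = 11 × 31
527 = 17 × 31
155 = 5 × 31
LCM(341, 527, 155) = 5 × 11 × 17 × 31 = 28985.
Smallest positive N is 28985 − 54 = 28931.

28931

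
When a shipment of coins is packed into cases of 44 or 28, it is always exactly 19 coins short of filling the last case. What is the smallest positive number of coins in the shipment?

Being 19 short of a full case of size k means N ≡ −19 (mod k), i.e. N + 19 is a multiple of each size.
44 = 2^2 × 11
28 = 2^2 × 7
LCM(44, 28) = 2^2 × 7 × 11 = 308.
Smallest positive N is 308 − 19 = 289.

289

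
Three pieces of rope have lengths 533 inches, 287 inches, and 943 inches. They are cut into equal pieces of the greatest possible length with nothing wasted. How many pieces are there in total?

Piece length = gcd(533, 287, 943).
533 = 13 × 41
287 = 7 × 41
943 = 23 × 41
gcd(533, 287, 943) = 41.
Total pieces = 533/41 + 287/41 + 943/41 = 13 + 7 + 23 = 43.

43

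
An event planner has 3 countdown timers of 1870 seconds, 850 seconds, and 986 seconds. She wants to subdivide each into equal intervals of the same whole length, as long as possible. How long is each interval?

The interval must divide each timer length; the longest such is the gcd.
1870 = 2 × 5 × 11 × 17
850 = 2 × 5^2 × 17
986 = 2 × 17 × 29
gcd(1870, 850, 986) = 2 × 17 = 34.

34 seconds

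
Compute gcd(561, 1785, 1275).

561 = 3 × 11 × 17
1785 = 3 × 5 × 7 × 17
1275 = 3 × 5^2 × 17
gcd(561, 1785, 1275) = 3 × 17 = 51.

51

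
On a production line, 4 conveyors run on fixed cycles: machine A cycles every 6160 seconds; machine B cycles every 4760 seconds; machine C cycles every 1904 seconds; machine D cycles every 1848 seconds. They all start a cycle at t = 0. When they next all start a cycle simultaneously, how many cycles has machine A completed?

All finish a whole number of cycles simultaneously at t = LCM of the periods.
6160 = 2^4 × 5 × 7 × 11
4760 = 2^3 × 5 × 7 × 17
1904 = 2^4 × 7 × 17
1848 = 2^3 × 3 × 7 × 11
LCM(6160, 4760, 1904, 1848) = 2^4 × 3 × 5 × 7 × 11 × 17 = 314160.
Cycles for period 6160: 314160 / 6160 = 51.

51 cycles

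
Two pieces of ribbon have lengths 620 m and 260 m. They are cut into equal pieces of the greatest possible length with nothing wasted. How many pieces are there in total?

Piece length = gcd(620, 260).
620 = 2^2 × 5 × 31
260 = 2^2 × 5 × 13
gcd(620, 260) = 2^2 × 5 = 20.
Total pieces = 620/20 + 260/20 = 31 + 13 = 44.

44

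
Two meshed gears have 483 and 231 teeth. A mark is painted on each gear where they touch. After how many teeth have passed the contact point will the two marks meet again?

The first simultaneous occurrence is after LCM of the individual periods.
483 = 3 × 7 × 23
231 = 3 × 7 × 11
LCM(483, 231) = 3 × 7 × 11 × 23 = 5313.

5313 teeth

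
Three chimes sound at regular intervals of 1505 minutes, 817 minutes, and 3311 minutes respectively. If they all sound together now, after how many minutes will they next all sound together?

They coincide at every common multiple of the periods; the first is the LCM.
1505 = 5 × 7 × 43
817 = 19 × 43
3311 = 7 × 11 × 43
LCM(1505, 817, 3311) = 5 × 7 × 11 × 19 × 43 = 314545.

314545 minutes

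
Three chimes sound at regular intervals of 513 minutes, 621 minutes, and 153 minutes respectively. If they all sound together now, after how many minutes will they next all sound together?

They coincide at every common multiple of the periods; the first is the LCM.
513 = 3^3 × 19
621 = 3^3 × 23
153 = 3^2 × 17
LCM(513, 621, 153) = 3^3 × 17 × 19 × 23 = 200583.

200583 minutes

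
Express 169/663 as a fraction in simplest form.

13/51

169 = 13^2
663 = 3 × 13 × 17
gcd(169, 663) = 13.
Divide numerator and denominator by 13: 169/663 = 13/51.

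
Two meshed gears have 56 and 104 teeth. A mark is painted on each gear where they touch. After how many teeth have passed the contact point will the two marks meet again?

728 teeth

They coincide at every common multiple of the periods; the first is the LCM.
56 = 2^3 × 7
104 = 2^3 × 13
LCM(56, 104) = 2^3 × 7 × 13 = 728.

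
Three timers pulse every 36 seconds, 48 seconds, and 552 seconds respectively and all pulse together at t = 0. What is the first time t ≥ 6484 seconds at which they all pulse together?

Joint pulses occur at multiples of LCM(36, 48, 552).
36 = 2^2 × 3^2
48 = 2^4 × 3
552 = 2^3 × 3 × 23
LCM(36, 48, 552) = 2^4 × 3^2 × 23 = 3312.
Smallest multiple of 3312 that is ≥ 6484: ⌈6484/3312⌉ × 3312 = 2 × 3312 = 6624.

6624 seconds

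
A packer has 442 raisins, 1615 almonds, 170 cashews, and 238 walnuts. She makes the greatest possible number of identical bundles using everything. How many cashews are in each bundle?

10

Number of bundles = gcd(442, 1615, 170, 238).
442 = 2 × 13 × 17
1615 = 5 × 17 × 19
170 = 2 × 5 × 17
238 = 2 × 7 × 17
gcd(442, 1615, 170, 238) = 17.
cashews per bundle = 170 / 17 = 10.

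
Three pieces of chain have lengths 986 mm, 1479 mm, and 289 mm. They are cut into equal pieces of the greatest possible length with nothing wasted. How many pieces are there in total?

Piece length = gcd(986, 1479, 289).
986 = 2 × 17 × 29
1479 = 3 × 17 × 29
289 = 17^2
gcd(986, 1479, 289) = 17.
Total pieces = 986/17 + 1479/17 + 289/17 = 58 + 87 + 17 = 162.

162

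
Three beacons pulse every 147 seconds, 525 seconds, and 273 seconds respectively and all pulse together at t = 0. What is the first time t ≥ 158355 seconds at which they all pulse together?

191100 seconds

Joint pulses occur at multiples of LCM(147, 525, 273).
147 = 3 × 7^2
525 = 3 × 5^2 × 7
273 = 3 × 7 × 13
LCM(147, 525, 273) = 3 × 5^2 × 7^2 × 13 = 47775.
Smallest multiple of 47775 that is ≥ 158355: ⌈158355/47775⌉ × 47775 = 4 × 47775 = 191100.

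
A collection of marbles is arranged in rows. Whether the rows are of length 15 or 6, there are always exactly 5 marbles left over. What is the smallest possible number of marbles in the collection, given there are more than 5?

N − 5 must be a common multiple of 15 and 6.
15 = 3 × 5
6 = 2 × 3
LCM(15, 6) = 2 × 3 × 5 = 30.
Smallest N > 5 is LCM + 5 = 30 + 5 = 35.

35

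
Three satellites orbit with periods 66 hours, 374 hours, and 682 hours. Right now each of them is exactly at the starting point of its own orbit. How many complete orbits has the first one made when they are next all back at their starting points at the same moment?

They are all back at their starting positions together after one LCM of the periods.
66 = 2 × 3 × 11
374 = 2 × 11 × 17
682 = 2 × 11 × 31
LCM(66, 374, 682) = 2 × 3 × 11 × 17 × 31 = 34782.
Orbits for period 66: 34782 / 66 = 527.

527 orbits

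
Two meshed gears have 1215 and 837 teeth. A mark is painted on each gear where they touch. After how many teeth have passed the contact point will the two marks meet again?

The first simultaneous occurrence is after LCM of the individual periods.
1215 = 3^5 × 5
837 = 3^3 × 31
LCM(1215, 837) = 3^5 × 5 × 31 = 37665.

37665 teeth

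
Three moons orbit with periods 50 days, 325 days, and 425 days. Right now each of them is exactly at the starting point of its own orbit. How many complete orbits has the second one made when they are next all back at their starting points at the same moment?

34 orbits

They are all back at their starting positions together after one LCM of the periods.
50 = 2 × 5^2
325 = 5^2 × 13
425 = 5^2 × 17
LCM(50, 325, 425) = 2 × 5^2 × 13 × 17 = 11050.
Orbits for period 325: 11050 / 325 = 34.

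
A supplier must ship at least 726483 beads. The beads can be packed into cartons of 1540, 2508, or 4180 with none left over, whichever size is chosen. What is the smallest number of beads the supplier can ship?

790020

The number of beads must be a common multiple of 1540, 2508, and 4180, so a multiple of their LCM.
1540 = 2^2 × 5 × 7 × 11
2508 = 2^2 × 3 × 11 × 19
4180 = 2^2 × 5 × 11 × 19
LCM(1540, 2508, 4180) = 2^2 × 3 × 5 × 7 × 11 × 19 = 87780.
Smallest multiple of 87780 that is ≥ 726483: ⌈726483/87780⌉ × 87780 = 9 × 87780 = 790020.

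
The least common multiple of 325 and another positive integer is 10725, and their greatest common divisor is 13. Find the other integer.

429

gcd × lcm = product of the two integers, so the other integer is (13 × 10725) / 325 = 429.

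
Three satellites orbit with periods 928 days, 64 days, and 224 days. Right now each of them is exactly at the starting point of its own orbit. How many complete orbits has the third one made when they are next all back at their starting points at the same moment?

They are all back at their starting positions together after one LCM of the periods.
928 = 2^5 × 29
64 = 2^6
224 = 2^5 × 7
LCM(928, 64, 224) = 2^6 × 7 × 29 = 12992.
Orbits for period 224: 12992 / 224 = 58.

58 orbits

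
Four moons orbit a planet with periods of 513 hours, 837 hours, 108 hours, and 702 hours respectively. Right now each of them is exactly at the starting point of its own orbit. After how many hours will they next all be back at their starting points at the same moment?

826956 hours

They coincide at every common multiple of the periods; the first is the LCM.
513 = 3^3 × 19
837 = 3^3 × 31
108 = 2^2 × 3^3
702 = 2 × 3^3 × 13
LCM(513, 837, 108, 702) = 2^2 × 3^3 × 13 × 19 × 31 = 826956.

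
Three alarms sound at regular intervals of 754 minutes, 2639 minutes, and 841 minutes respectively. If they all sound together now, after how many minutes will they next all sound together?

They coincide at every common multiple of the periods; the first is the LCM.
754 = 2 × 13 × 29
2639 = 7 × 13 × 29
841 = 29^2
LCM(754, 2639, 841) = 2 × 7 × 13 × 29^2 = 153062.

153062 minutes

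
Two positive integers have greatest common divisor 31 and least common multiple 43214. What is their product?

For any two positive integers, gcd × lcm = product = 31 × 43214 = 1339634.

1339634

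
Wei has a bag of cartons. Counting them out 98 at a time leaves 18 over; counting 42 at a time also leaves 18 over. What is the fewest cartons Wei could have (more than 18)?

312

N − 18 must be a common multiple of 98 and 42.
98 = 2 × 7^2
42 = 2 × 3 × 7
LCM(98, 42) = 2 × 3 × 7^2 = 294.
Smallest N > 18 is LCM + 18 = 294 + 18 = 312.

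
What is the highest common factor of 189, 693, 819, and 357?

189 = 3^3 × 7
693 = 3^2 × 7 × 11
819 = 3^2 × 7 × 13
357 = 3 × 7 × 17
gcd(189, 693, 819, 357) = 3 × 7 = 21.

21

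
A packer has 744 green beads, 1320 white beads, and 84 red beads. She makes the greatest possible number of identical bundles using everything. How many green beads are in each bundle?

Number of bundles = gcd(744, 1320, 84).
744 = 2^3 × 3 × 31
1320 = 2^3 × 3 × 5 × 11
84 = 2^2 × 3 × 7
gcd(744, 1320, 84) = 2^2 × 3 = 12.
green beads per bundle = 744 / 12 = 62.

62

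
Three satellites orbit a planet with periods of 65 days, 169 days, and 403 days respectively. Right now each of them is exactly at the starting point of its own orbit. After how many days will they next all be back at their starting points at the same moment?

26195 days

The first simultaneous occurrence is after LCM of the individual periods.
65 = 5 × 13
169 = 13^2
403 = 13 × 31
LCM(65, 169, 403) = 5 × 13^2 × 31 = 26195.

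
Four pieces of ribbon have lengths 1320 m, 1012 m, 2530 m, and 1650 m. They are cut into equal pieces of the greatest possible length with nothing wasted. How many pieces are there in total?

296

Piece length = gcd(1320, 1012, 2530, 1650).
1320 = 2^3 × 3 × 5 × 11
1012 = 2^2 × 11 × 23
2530 = 2 × 5 × 11 × 23
1650 = 2 × 3 × 5^2 × 11
gcd(1320, 1012, 2530, 1650) = 2 × 11 = 22.
Total pieces = 1320/22 + 1012/22 + 2530/22 + 1650/22 = 60 + 46 + 115 + 75 = 296.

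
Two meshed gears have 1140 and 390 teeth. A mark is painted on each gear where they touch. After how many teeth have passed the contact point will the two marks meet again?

14820 teeth

They coincide at every common multiple of the periods; the first is the LCM.
1140 = 2^2 × 3 × 5 × 19
390 = 2 × 3 × 5 × 13
LCM(1140, 390) = 2^2 × 3 × 5 × 13 × 19 = 14820.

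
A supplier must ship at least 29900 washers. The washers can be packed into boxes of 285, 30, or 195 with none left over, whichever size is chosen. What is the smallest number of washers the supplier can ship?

37050

The number of washers must be a common multiple of 285, 30, and 195, so a multiple of their LCM.
285 = 3 × 5 × 19
30 = 2 × 3 × 5
195 = 3 × 5 × 13
LCM(285, 30, 195) = 2 × 3 × 5 × 13 × 19 = 7410.
Smallest multiple of 7410 that is ≥ 29900: ⌈29900/7410⌉ × 7410 = 5 × 7410 = 37050.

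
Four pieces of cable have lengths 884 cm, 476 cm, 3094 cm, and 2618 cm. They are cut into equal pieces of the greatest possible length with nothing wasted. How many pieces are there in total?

Piece length = gcd(884, 476, 3094, 2618).
884 = 2^2 × 13 × 17
476 = 2^2 × 7 × 17
3094 = 2 × 7 × 13 × 17
2618 = 2 × 7 × 11 × 17
gcd(884, 476, 3094, 2618) = 2 × 17 = 34.
Total pieces = 884/34 + 476/34 + 3094/34 + 2618/34 = 26 + 14 + 91 + 77 = 208.

208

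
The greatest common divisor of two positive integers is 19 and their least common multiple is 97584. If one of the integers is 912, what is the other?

2033

For two integers, gcd × lcm = product, so the other is (19 × 97584) / 912 = 1854096 / 912 = 2033.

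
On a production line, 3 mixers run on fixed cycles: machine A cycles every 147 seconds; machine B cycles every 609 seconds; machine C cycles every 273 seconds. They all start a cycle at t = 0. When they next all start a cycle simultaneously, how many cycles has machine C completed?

203 cycles

The first common completion time is the LCM of the periods.
147 = 3 × 7^2
609 = 3 × 7 × 29
273 = 3 × 7 × 13
LCM(147, 609, 273) = 3 × 7^2 × 13 × 29 = 55419.
Cycles for period 273: 55419 / 273 = 203.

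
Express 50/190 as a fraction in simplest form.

5/19

50 = 2 × 5^2
190 = 2 × 5 × 19
gcd(50, 190) = 2 × 5 = 10.
Divide numerator and denominator by 10: 50/190 = 5/19.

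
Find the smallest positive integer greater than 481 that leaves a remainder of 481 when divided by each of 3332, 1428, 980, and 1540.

550261

N − 481 must be a common multiple of 3332, 1428, 980, and 1540.
3332 = 2^2 × 7^2 × 17
1428 = 2^2 × 3 × 7 × 17
980 = 2^2 × 5 × 7^2
1540 = 2^2 × 5 × 7 × 11
LCM(3332, 1428, 980, 1540) = 2^2 × 3 × 5 × 7^2 × 11 × 17 = 549780.
Smallest N > 481 is LCM + 481 = 549780 + 481 = 550261.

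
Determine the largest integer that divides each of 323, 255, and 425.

17

323 = 17 × 19
255 = 3 × 5 × 17
425 = 5^2 × 17
gcd(323, 255, 425) = 17.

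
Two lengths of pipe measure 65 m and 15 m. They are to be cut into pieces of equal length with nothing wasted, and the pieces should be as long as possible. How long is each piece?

The greatest length dividing all of 65 and 15 is their gcd.
65 = 5 × 13
15 = 3 × 5
gcd(65, 15) = 5.

5 m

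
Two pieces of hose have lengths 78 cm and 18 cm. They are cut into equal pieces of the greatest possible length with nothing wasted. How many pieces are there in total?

16

Piece length = gcd(78, 18).
78 = 2 × 3 × 13
18 = 2 × 3^2
gcd(78, 18) = 2 × 3 = 6.
Total pieces = 78/6 + 18/6 = 13 + 3 = 16.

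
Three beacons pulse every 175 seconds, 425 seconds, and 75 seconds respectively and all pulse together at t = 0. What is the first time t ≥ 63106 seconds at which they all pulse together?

Joint pulses occur at multiples of LCM(175, 425, 75).
175 = 5^2 × 7
425 = 5^2 × 17
75 = 3 × 5^2
LCM(175, 425, 75) = 3 × 5^2 × 7 × 17 = 8925.
Smallest multiple of 8925 that is ≥ 63106: ⌈63106/8925⌉ × 8925 = 8 × 8925 = 71400.

71400 seconds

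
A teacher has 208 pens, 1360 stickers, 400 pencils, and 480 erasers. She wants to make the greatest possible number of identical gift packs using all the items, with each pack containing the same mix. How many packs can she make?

16 packs

The pack count must divide each quantity, so the greatest is gcd(208, 1360, 400, 480).
208 = 2^4 × 13
1360 = 2^4 × 5 × 17
400 = 2^4 × 5^2
480 = 2^5 × 3 × 5
gcd(208, 1360, 400, 480) = 2^4 = 16.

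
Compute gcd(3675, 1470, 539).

49

3675 = 3 × 5^2 × 7^2
1470 = 2 × 3 × 5 × 7^2
539 = 7^2 × 11
gcd(3675, 1470, 539) = 7^2 = 49.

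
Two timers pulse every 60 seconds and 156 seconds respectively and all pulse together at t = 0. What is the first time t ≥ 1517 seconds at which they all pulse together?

Joint pulses occur at multiples of LCM(60, 156).
60 = 2^2 × 3 × 5
156 = 2^2 × 3 × 13
LCM(60, 156) = 2^2 × 3 × 5 × 13 = 780.
Smallest multiple of 780 that is ≥ 1517: ⌈1517/780⌉ × 780 = 2 × 780 = 1560.

1560 seconds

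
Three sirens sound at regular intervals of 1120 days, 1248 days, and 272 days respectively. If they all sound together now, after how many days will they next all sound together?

They coincide at every common multiple of the periods; the first is the LCM.
1120 = 2^5 × 5 × 7
1248 = 2^5 × 3 × 13
272 = 2^4 × 17
LCM(1120, 1248, 272) = 2^5 × 3 × 5 × 7 × 13 × 17 = 742560.

742560 days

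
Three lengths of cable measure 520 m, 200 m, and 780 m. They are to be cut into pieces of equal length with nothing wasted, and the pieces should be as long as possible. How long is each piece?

20 m

The greatest length dividing all of 520, 200, and 780 is their gcd.
520 = 2^3 × 5 × 13
200 = 2^3 × 5^2
780 = 2^2 × 3 × 5 × 13
gcd(520, 200, 780) = 2^2 × 5 = 20.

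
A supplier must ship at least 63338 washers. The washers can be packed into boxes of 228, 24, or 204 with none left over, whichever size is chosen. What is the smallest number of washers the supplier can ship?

69768

The number of washers must be a common multiple of 228, 24, and 204, so a multiple of their LCM.
228 = 2^2 × 3 × 19
24 = 2^3 × 3
204 = 2^2 × 3 × 17
LCM(228, 24, 204) = 2^3 × 3 × 17 × 19 = 7752.
Smallest multiple of 7752 that is ≥ 63338: ⌈63338/7752⌉ × 7752 = 9 × 7752 = 69768.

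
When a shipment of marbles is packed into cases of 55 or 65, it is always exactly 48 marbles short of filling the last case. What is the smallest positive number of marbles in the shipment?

Being 48 short of a full case of size k means N ≡ −48 (mod k), i.e. N + 48 is a multiple of each size.
55 = 5 × 11
65 = 5 × 13
LCM(55, 65) = 5 × 11 × 13 = 715.
Smallest positive N is 715 − 48 = 667.

667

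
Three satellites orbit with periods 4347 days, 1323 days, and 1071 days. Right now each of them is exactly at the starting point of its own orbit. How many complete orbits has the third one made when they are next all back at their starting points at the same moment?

All finish a whole number of cycles simultaneously at t = LCM of the periods.
4347 = 3^3 × 7 × 23
1323 = 3^3 × 7^2
1071 = 3^2 × 7 × 17
LCM(4347, 1323, 1071) = 3^3 × 7^2 × 17 × 23 = 517293.
Orbits for period 1071: 517293 / 1071 = 483.

483 orbits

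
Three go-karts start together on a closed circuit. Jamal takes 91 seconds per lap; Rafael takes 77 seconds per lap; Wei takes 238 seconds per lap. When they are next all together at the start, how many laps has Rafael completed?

442 laps

The first common completion time is the LCM of the periods.
91 = 7 × 13
77 = 7 × 11
238 = 2 × 7 × 17
LCM(91, 77, 238) = 2 × 7 × 11 × 13 × 17 = 34034.
Laps for period 77: 34034 / 77 = 442.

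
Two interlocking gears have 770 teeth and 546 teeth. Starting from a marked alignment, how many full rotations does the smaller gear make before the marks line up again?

55 rotations

The first common completion time is the LCM of the periods.
770 = 2 × 5 × 7 × 11
546 = 2 × 3 × 7 × 13
LCM(770, 546) = 2 × 3 × 5 × 7 × 11 × 13 = 30030.
Rotations for period 546: 30030 / 546 = 55.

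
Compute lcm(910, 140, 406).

910 = 2 × 5 × 7 × 13
140 = 2^2 × 5 × 7
406 = 2 × 7 × 29
LCM(910, 140, 406) = 2^2 × 5 × 7 × 13 × 29 = 52780.

52780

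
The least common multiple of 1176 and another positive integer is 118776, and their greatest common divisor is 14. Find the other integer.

gcd × lcm = product of the two integers, so the other integer is (14 × 118776) / 1176 = 1414.

1414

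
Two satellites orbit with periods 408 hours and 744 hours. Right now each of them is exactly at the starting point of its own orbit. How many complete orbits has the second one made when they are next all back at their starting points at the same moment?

17 orbits

The first common completion time is the LCM of the periods.
408 = 2^3 × 3 × 17
744 = 2^3 × 3 × 31
LCM(408, 744) = 2^3 × 3 × 17 × 31 = 12648.
Orbits for period 744: 12648 / 744 = 17.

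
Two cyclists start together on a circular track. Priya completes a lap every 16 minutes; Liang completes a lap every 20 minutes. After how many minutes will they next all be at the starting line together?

They coincide at every common multiple of the periods; the first is the LCM.
16 = 2^4
20 = 2^2 × 5
LCM(16, 20) = 2^4 × 5 = 80.

80 minutes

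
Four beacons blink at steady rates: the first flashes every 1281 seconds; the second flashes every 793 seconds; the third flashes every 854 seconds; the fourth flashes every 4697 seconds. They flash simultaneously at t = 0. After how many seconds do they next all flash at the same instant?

366366 seconds

We need the least common multiple of the intervals.
1281 = 3 × 7 × 61
793 = 13 × 61
854 = 2 × 7 × 61
4697 = 7 × 11 × 61
LCM(1281, 793, 854, 4697) = 2 × 3 × 7 × 11 × 13 × 61 = 366366.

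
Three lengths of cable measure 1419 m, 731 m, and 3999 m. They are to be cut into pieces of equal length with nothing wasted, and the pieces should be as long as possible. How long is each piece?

The greatest length dividing all of 1419, 731, and 3999 is their gcd.
1419 = 3 × 11 × 43
731 = 17 × 43
3999 = 3 × 31 × 43
gcd(1419, 731, 3999) = 43.

43 m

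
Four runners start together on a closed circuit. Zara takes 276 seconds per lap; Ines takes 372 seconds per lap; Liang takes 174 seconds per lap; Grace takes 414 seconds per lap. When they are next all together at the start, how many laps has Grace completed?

1798 laps

All finish a whole number of cycles simultaneously at t = LCM of the periods.
276 = 2^2 × 3 × 23
372 = 2^2 × 3 × 31
174 = 2 × 3 × 29
414 = 2 × 3^2 × 23
LCM(276, 372, 174, 414) = 2^2 × 3^2 × 23 × 29 × 31 = 744372.
Laps for period 414: 744372 / 414 = 1798.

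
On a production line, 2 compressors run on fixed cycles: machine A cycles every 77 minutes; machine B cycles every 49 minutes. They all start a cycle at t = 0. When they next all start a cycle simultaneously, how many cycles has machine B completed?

11 cycles

All finish a whole number of cycles simultaneously at t = LCM of the periods.
77 = 7 × 11
49 = 7^2
LCM(77, 49) = 7^2 × 11 = 539.
Cycles for period 49: 539 / 49 = 11.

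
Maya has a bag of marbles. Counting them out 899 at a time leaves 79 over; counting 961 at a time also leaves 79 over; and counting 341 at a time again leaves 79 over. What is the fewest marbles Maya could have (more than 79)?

N − 79 must be a common multiple of 899, 961, and 341.
899 = 29 × 31
961 = 31^2
341 = 11 × 31
LCM(899, 961, 341) = 11 × 29 × 31^2 = 306559.
Smallest N > 79 is LCM + 79 = 306559 + 79 = 306638.

306638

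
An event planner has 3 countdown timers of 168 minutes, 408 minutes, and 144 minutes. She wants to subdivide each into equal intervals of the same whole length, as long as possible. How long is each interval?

24 minutes

The interval must divide each timer length; the longest such is the gcd.
168 = 2^3 × 3 × 7
408 = 2^3 × 3 × 17
144 = 2^4 × 3^2
gcd(168, 408, 144) = 2^3 × 3 = 24.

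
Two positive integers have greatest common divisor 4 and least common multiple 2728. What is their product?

10912

For any two positive integers, gcd × lcm = product = 4 × 2728 = 10912.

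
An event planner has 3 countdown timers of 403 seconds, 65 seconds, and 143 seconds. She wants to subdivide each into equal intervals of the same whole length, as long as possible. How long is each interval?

The interval must divide each timer length; the longest such is the gcd.
403 = 13 × 31
65 = 5 × 13
143 = 11 × 13
gcd(403, 65, 143) = 13.

13 seconds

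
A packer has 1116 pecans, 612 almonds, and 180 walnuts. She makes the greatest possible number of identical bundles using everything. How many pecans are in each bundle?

31

Number of bundles = gcd(1116, 612, 180).
1116 = 2^2 × 3^2 × 31
612 = 2^2 × 3^2 × 17
180 = 2^2 × 3^2 × 5
gcd(1116, 612, 180) = 2^2 × 3^2 = 36.
pecans per bundle = 1116 / 36 = 31.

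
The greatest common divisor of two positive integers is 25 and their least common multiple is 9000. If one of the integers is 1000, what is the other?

225

For two integers, gcd × lcm = product, so the other is (25 × 9000) / 1000 = 225000 / 1000 = 225.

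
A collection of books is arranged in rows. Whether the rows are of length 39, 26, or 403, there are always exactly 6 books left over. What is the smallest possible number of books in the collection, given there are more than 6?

N − 6 must be a common multiple of 39, 26, and 403.
39 = 3 × 13
26 = 2 × 13
403 = 13 × 31
LCM(39, 26, 403) = 2 × 3 × 13 × 31 = 2418.
Smallest N > 6 is LCM + 6 = 2418 + 6 = 2424.

2424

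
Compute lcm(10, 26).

10 = 2 × 5
26 = 2 × 13
LCM(10, 26) = 2 × 5 × 13 = 130.

130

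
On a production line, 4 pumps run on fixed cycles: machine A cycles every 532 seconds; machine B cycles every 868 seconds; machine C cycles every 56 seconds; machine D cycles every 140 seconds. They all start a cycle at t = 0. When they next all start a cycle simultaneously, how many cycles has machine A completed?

All finish a whole number of cycles simultaneously at t = LCM of the periods.
532 = 2^2 × 7 × 19
868 = 2^2 × 7 × 31
56 = 2^3 × 7
140 = 2^2 × 5 × 7
LCM(532, 868, 56, 140) = 2^3 × 5 × 7 × 19 × 31 = 164920.
Cycles for period 532: 164920 / 532 = 310.

310 cycles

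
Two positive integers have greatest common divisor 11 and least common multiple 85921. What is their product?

945131

For any two positive integers, gcd × lcm = product = 11 × 85921 = 945131.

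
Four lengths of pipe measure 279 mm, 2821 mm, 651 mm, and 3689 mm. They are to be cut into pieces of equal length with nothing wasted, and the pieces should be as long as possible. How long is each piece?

Each piece length must divide every original length, so the longest possible is gcd(279, 2821, 651, 3689).
279 = 3^2 × 31
2821 = 7 × 13 × 31
651 = 3 × 7 × 31
3689 = 7 × 17 × 31
gcd(279, 2821, 651, 3689) = 31.

31 mm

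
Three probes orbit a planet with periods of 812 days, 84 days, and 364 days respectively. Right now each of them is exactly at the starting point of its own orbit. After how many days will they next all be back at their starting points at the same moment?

They coincide at every common multiple of the periods; the first is the LCM.
812 = 2^2 × 7 × 29
84 = 2^2 × 3 × 7
364 = 2^2 × 7 × 13
LCM(812, 84, 364) = 2^2 × 3 × 7 × 13 × 29 = 31668.

31668 days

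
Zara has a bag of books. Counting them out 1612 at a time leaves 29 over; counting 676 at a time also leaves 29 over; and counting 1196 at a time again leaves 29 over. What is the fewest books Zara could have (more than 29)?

N − 29 must be a common multiple of 1612, 676, and 1196.
1612 = 2^2 × 13 × 31
676 = 2^2 × 13^2
1196 = 2^2 × 13 × 23
LCM(1612, 676, 1196) = 2^2 × 13^2 × 23 × 31 = 481988.
Smallest N > 29 is LCM + 29 = 481988 + 29 = 482017.

482017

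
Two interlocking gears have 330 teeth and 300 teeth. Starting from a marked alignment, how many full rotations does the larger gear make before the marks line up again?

The first common completion time is the LCM of the periods.
330 = 2 × 3 × 5 × 11
300 = 2^2 × 3 × 5^2
LCM(330, 300) = 2^2 × 3 × 5^2 × 11 = 3300.
Rotations for period 330: 3300 / 330 = 10.

10 rotations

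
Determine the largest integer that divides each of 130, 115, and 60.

130 = 2 × 5 × 13
115 = 5 × 23
60 = 2^2 × 3 × 5
gcd(130, 115, 60) = 5.

5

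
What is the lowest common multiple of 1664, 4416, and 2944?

1664 = 2^7 × 13
4416 = 2^6 × 3 × 23
2944 = 2^7 × 23
LCM(1664, 4416, 2944) = 2^7 × 3 × 13 × 23 = 114816.

114816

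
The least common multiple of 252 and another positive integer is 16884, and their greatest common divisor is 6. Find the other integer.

gcd × lcm = product of the two integers, so the other integer is (6 × 16884) / 252 = 402.

402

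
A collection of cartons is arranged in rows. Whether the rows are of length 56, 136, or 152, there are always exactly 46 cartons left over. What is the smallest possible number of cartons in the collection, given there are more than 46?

18134

N − 46 must be a common multiple of 56, 136, and 152.
56 = 2^3 × 7
136 = 2^3 × 17
152 = 2^3 × 19
LCM(56, 136, 152) = 2^3 × 7 × 17 × 19 = 18088.
Smallest N > 46 is LCM + 46 = 18088 + 46 = 18134.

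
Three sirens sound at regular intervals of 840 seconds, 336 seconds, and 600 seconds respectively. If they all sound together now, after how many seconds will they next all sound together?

We need the least common multiple of the intervals.
840 = 2^3 × 3 × 5 × 7
336 = 2^4 × 3 × 7
600 = 2^3 × 3 × 5^2
LCM(840, 336, 600) = 2^4 × 3 × 5^2 × 7 = 8400.

8400 seconds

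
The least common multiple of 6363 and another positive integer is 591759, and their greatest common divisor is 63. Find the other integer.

5859

gcd × lcm = product of the two integers, so the other integer is (63 × 591759) / 6363 = 5859.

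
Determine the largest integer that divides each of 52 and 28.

4

52 = 2^2 × 13
28 = 2^2 × 7
gcd(52, 28) = 2^2 = 4.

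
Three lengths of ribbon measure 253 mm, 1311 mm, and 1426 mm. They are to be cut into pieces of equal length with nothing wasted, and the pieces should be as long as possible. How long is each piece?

Each piece length must divide every original length, so the longest possible is gcd(253, 1311, 1426).
253 = 11 × 23
1311 = 3 × 19 × 23
1426 = 2 × 23 × 31
gcd(253, 1311, 1426) = 23.

23 mm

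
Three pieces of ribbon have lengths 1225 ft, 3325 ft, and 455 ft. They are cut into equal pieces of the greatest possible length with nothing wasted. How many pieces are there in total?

143

Piece length = gcd(1225, 3325, 455).
1225 = 5^2 × 7^2
3325 = 5^2 × 7 × 19
455 = 5 × 7 × 13
gcd(1225, 3325, 455) = 5 × 7 = 35.
Total pieces = 1225/35 + 3325/35 + 455/35 = 35 + 95 + 13 = 143.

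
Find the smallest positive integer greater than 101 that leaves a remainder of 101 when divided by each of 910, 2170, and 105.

N − 101 must be a common multiple of 910, 2170, and 105.
910 = 2 × 5 × 7 × 13
2170 = 2 × 5 × 7 × 31
105 = 3 × 5 × 7
LCM(910, 2170, 105) = 2 × 3 × 5 × 7 × 13 × 31 = 84630.
Smallest N > 101 is LCM + 101 = 84630 + 101 = 84731.

84731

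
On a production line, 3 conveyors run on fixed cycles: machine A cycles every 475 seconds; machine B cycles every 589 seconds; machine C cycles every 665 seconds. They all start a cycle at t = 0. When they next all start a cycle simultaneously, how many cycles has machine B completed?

They are all back at their starting positions together after one LCM of the periods.
475 = 5^2 × 19
589 = 19 × 31
665 = 5 × 7 × 19
LCM(475, 589, 665) = 5^2 × 7 × 19 × 31 = 103075.
Cycles for period 589: 103075 / 589 = 175.

175 cycles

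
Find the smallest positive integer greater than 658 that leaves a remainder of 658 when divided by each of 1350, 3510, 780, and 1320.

N − 658 must be a common multiple of 1350, 3510, 780, and 1320.
1350 = 2 × 3^3 × 5^2
3510 = 2 × 3^3 × 5 × 13
780 = 2^2 × 3 × 5 × 13
1320 = 2^3 × 3 × 5 × 11
LCM(1350, 3510, 780, 1320) = 2^3 × 3^3 × 5^2 × 11 × 13 = 772200.
Smallest N > 658 is LCM + 658 = 772200 + 658 = 772858.

772858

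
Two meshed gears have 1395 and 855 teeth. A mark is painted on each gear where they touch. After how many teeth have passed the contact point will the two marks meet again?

We need the least common multiple of the intervals.
1395 = 3^2 × 5 × 31
855 = 3^2 × 5 × 19
LCM(1395, 855) = 3^2 × 5 × 19 × 31 = 26505.

26505 teeth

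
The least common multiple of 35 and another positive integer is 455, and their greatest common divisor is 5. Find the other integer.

gcd × lcm = product of the two integers, so the other integer is (5 × 455) / 35 = 65.

65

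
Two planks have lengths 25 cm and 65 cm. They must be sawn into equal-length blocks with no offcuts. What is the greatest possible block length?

5 cm

This is the greatest common divisor of 25 and 65.
25 = 5^2
65 = 5 × 13
gcd(25, 65) = 5.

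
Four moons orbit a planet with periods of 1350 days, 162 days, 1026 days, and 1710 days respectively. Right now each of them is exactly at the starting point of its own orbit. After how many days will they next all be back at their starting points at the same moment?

The first simultaneous occurrence is after LCM of the individual periods.
1350 = 2 × 3^3 × 5^2
162 = 2 × 3^4
1026 = 2 × 3^3 × 19
1710 = 2 × 3^2 × 5 × 19
LCM(1350, 162, 1026, 1710) = 2 × 3^4 × 5^2 × 19 = 76950.

76950 days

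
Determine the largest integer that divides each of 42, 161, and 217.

7

42 = 2 × 3 × 7
161 = 7 × 23
217 = 7 × 31
gcd(42, 161, 217) = 7.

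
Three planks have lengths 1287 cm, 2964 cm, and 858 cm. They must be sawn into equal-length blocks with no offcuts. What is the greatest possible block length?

39 cm

This is the greatest common divisor of 1287, 2964, and 858.
1287 = 3^2 × 11 × 13
2964 = 2^2 × 3 × 13 × 19
858 = 2 × 3 × 11 × 13
gcd(1287, 2964, 858) = 3 × 13 = 39.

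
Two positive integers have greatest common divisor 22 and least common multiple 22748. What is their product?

For any two positive integers, gcd × lcm = product = 22 × 22748 = 500456.

500456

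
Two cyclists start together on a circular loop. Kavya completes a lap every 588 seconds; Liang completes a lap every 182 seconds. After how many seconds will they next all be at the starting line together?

They coincide at every common multiple of the periods; the first is the LCM.
588 = 2^2 × 3 × 7^2
182 = 2 × 7 × 13
LCM(588, 182) = 2^2 × 3 × 7^2 × 13 = 7644.

7644 seconds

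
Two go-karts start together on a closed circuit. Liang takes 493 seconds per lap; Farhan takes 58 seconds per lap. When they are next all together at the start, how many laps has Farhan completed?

17 laps

They are all back at their starting positions together after one LCM of the periods.
493 = 17 × 29
58 = 2 × 29
LCM(493, 58) = 2 × 17 × 29 = 986.
Laps for period 58: 986 / 58 = 17.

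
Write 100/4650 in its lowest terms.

100 = 2^2 × 5^2
4650 = 2 × 3 × 5^2 × 31
gcd(100, 4650) = 2 × 5^2 = 50.
Divide numerator and denominator by 50: 100/4650 = 2/93.

2/93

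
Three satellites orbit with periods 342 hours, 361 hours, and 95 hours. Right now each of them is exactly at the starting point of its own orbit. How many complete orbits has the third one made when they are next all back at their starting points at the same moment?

The first common completion time is the LCM of the periods.
342 = 2 × 3^2 × 19
361 = 19^2
95 = 5 × 19
LCM(342, 361, 95) = 2 × 3^2 × 5 × 19^2 = 32490.
Orbits for period 95: 32490 / 95 = 342.

342 orbits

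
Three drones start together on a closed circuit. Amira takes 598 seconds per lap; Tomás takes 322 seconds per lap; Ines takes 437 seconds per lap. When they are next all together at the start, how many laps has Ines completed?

182 laps

They are all back at their starting positions together after one LCM of the periods.
598 = 2 × 13 × 23
322 = 2 × 7 × 23
437 = 19 × 23
LCM(598, 322, 437) = 2 × 7 × 13 × 19 × 23 = 79534.
Laps for period 437: 79534 / 437 = 182.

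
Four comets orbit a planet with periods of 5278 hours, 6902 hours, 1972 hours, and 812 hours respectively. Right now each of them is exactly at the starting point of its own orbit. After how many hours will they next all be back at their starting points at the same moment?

179452 hours

We need the least common multiple of the intervals.
5278 = 2 × 7 × 13 × 29
6902 = 2 × 7 × 17 × 29
1972 = 2^2 × 17 × 29
812 = 2^2 × 7 × 29
LCM(5278, 6902, 1972, 812) = 2^2 × 7 × 13 × 17 × 29 = 179452.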